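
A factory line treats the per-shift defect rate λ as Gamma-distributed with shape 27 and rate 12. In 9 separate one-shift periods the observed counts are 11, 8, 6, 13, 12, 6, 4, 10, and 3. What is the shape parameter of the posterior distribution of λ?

100

Total count: 11 + 8 + 6 + 13 + 12 + 6 + 4 + 10 + 3 = 73.
Total exposure: 9 shifts.
Posterior: α' = 27 + 73 = 100, β' = 12 + 9 = 21.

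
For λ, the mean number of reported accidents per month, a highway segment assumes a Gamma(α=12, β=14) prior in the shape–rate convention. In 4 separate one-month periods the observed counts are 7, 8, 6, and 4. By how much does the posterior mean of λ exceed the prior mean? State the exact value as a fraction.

151/126

Total count: 7 + 8 + 6 + 4 = 25.
Total exposure: 4 months.
Posterior: α' = 12 + 25 = 37, β' = 14 + 4 = 18.
Posterior mean = 37/18 = 37/18; prior mean = 12/14 = 6/7. Difference = 37/18 − 6/7 = 151/126.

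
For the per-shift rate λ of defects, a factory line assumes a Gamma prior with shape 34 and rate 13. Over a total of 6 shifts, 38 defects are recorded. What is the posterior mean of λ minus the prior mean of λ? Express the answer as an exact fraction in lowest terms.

290/247

Total count 38 over total exposure 6 shifts.
Gamma(α, β) with Poisson data over total exposure Σt gives posterior Gamma(α+Σx, β+Σt) = Gamma(72, 19).
Posterior mean = 72/19 = 72/19; prior mean = 34/13 = 34/13. Difference = 72/19 − 34/13 = 290/247.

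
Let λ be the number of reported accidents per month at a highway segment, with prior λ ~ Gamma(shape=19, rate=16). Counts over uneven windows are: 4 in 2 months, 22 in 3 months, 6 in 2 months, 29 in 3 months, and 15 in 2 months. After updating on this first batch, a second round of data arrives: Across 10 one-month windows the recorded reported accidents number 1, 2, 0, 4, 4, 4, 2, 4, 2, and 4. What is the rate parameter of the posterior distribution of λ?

38

Total count: 4 + 22 + 6 + 29 + 15 = 76.
Total exposure: 2 + 3 + 2 + 3 + 2 = 12 months.
After the first batch: Gamma(19 + 76, 16 + 12) = Gamma(95, 28).
Total count: 1 + 2 + 0 + 4 + 4 + 4 + 2 + 4 + 2 + 4 = 27.
Total exposure: 10 months.
After the second batch: Gamma(95 + 27, 28 + 10) = Gamma(122, 38).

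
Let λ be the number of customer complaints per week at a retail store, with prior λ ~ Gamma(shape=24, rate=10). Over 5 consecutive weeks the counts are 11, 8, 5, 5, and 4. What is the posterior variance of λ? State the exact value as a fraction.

19/75

Total count: 11 + 8 + 5 + 5 + 4 = 33.
Total exposure: 5 weeks.
Gamma(α, β) with Poisson data over total exposure Σt gives posterior Gamma(α+Σx, β+Σt) = Gamma(57, 15).
Posterior variance = α'/β'² = 57/225 = 19/75.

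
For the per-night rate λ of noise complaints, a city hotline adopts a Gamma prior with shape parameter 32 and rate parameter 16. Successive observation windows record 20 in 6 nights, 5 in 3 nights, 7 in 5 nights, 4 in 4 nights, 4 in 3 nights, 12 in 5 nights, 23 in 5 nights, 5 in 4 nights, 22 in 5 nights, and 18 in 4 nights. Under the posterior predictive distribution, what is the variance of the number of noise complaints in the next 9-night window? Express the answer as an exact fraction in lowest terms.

Total count: 20 + 5 + 7 + 4 + 4 + 12 + 23 + 5 + 22 + 18 = 120.
Total exposure: 6 + 3 + 5 + 4 + 3 + 5 + 5 + 4 + 5 + 4 = 44 nights.
By Gamma–Poisson conjugacy, the posterior is Gamma(α + Σx, β + Σt) = Gamma(32 + 120, 16 + 44) = Gamma(152, 60).
The posterior predictive for a window of length T is Negative Binomial with variance T·α'·(β'+T)/β'² = 9·152·69/3600 = 1311/50.

1311/50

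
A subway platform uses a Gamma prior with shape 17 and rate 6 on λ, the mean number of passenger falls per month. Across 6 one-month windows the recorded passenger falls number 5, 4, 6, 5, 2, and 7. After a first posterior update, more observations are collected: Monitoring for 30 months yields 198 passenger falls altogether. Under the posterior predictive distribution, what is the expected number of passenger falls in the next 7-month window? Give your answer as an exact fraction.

Total count: 5 + 4 + 6 + 5 + 2 + 7 = 29.
Total exposure: 6 months.
After the first batch: Gamma(17 + 29, 6 + 6) = Gamma(46, 12).
Total count 198 over total exposure 30 months.
After the second batch: Gamma(46 + 198, 12 + 30) = Gamma(244, 42).
Predictive mean over a 7-month window = T·E[λ|data] = 7·244/42 = 122/3.

122/3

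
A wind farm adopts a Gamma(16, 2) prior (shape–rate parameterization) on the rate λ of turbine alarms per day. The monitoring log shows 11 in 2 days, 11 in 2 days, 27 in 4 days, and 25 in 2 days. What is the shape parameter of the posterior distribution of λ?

Total count: 11 + 11 + 27 + 25 = 74.
Total exposure: 2 + 2 + 4 + 2 = 10 days.
By Gamma–Poisson conjugacy, the posterior is Gamma(α + Σx, β + Σt) = Gamma(16 + 74, 2 + 10) = Gamma(90, 12).

90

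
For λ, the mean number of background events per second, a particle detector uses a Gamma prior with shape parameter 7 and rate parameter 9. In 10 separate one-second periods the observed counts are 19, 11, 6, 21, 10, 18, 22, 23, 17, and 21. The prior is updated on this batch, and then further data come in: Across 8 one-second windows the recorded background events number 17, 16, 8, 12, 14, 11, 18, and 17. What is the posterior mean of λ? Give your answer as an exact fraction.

Total count: 19 + 11 + 6 + 21 + 10 + 18 + 22 + 23 + 17 + 21 = 168.
Total exposure: 10 seconds.
After the first batch: Gamma(7 + 168, 9 + 10) = Gamma(175, 19).
Total count: 17 + 16 + 8 + 12 + 14 + 11 + 18 + 17 = 113.
Total exposure: 8 seconds.
After the second batch: Gamma(175 + 113, 19 + 8) = Gamma(288, 27).
Posterior mean = α'/β' = 288/27 = 32/3.

32/3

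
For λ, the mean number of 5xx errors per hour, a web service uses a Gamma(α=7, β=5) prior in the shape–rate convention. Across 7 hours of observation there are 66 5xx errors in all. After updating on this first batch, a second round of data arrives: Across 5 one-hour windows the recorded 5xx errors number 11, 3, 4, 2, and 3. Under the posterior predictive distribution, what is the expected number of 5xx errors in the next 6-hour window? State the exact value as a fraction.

576/17

Total count 66 over total exposure 7 hours.
After the first batch: Gamma(7 + 66, 5 + 7) = Gamma(73, 12).
Total count: 11 + 3 + 4 + 2 + 3 = 23.
Total exposure: 5 hours.
After the second batch: Gamma(73 + 23, 12 + 5) = Gamma(96, 17).
Predictive mean over a 6-hour window = T·E[λ|data] = 6·96/17 = 576/17.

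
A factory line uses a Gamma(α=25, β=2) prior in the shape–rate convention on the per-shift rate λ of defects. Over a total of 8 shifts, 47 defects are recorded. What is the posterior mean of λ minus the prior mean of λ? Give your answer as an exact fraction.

-53/10

Total count 47 over total exposure 8 shifts.
The Gamma prior is conjugate for the Poisson rate, so λ | data ~ Gamma(25+47, 2+8) = Gamma(72, 10).
Posterior mean = 72/10 = 36/5; prior mean = 25/2 = 25/2. Difference = 36/5 − 25/2 = -53/10.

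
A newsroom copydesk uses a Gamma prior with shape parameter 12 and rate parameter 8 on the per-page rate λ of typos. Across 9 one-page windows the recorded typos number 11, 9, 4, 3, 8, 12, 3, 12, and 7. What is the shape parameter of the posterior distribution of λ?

81

Total count: 11 + 9 + 4 + 3 + 8 + 12 + 3 + 12 + 7 = 69.
Total exposure: 9 pages.
By Gamma–Poisson conjugacy, the posterior is Gamma(α + Σx, β + Σt) = Gamma(12 + 69, 8 + 9) = Gamma(81, 17).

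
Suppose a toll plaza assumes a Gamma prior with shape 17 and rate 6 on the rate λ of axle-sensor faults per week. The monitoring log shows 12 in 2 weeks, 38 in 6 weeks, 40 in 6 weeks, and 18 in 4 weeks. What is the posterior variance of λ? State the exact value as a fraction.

125/576

Total count: 12 + 38 + 40 + 18 = 108.
Total exposure: 2 + 6 + 6 + 4 = 18 weeks.
The Gamma prior is conjugate for the Poisson rate, so λ | data ~ Gamma(17+108, 6+18) = Gamma(125, 24).
Posterior variance = α'/β'² = 125/576.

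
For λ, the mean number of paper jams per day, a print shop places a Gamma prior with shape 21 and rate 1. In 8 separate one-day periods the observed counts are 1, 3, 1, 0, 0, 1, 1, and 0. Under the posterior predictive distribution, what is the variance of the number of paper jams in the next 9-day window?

56

Total count: 1 + 3 + 1 + 0 + 0 + 1 + 1 + 0 = 7.
Total exposure: 8 days.
Gamma(α, β) with Poisson data over total exposure Σt gives posterior Gamma(α+Σx, β+Σt) = Gamma(28, 9).
The posterior predictive for a window of length T is Negative Binomial with variance T·α'·(β'+T)/β'² = 9·28·18/81 = 56.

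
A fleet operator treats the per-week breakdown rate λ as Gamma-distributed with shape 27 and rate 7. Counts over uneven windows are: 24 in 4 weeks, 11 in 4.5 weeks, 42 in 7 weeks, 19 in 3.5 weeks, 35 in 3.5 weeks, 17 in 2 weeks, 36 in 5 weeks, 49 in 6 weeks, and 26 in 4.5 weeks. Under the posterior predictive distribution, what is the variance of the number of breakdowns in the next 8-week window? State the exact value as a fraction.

125840/2209

Total count: 24 + 11 + 42 + 19 + 35 + 17 + 36 + 49 + 26 = 259.
Total exposure: 4 + 4.5 + 7 + 3.5 + 3.5 + 2 + 5 + 6 + 4.5 = 40 weeks.
The Gamma prior is conjugate for the Poisson rate, so λ | data ~ Gamma(27+259, 7+40) = Gamma(286, 47).
The posterior predictive for a window of length T is Negative Binomial with variance T·α'·(β'+T)/β'² = 8·286·55/2209 = 125840/2209.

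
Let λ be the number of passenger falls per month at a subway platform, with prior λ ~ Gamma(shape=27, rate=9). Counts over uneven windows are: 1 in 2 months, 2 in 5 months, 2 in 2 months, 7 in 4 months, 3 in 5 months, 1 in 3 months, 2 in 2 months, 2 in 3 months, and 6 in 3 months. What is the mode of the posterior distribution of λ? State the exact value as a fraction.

26/19

Total count: 1 + 2 + 2 + 7 + 3 + 1 + 2 + 2 + 6 = 26.
Total exposure: 2 + 5 + 2 + 4 + 5 + 3 + 2 + 3 + 3 = 29 months.
Posterior: α' = 27 + 26 = 53, β' = 9 + 29 = 38.
Posterior mode = (α'−1)/β' = 52/38 = 26/19.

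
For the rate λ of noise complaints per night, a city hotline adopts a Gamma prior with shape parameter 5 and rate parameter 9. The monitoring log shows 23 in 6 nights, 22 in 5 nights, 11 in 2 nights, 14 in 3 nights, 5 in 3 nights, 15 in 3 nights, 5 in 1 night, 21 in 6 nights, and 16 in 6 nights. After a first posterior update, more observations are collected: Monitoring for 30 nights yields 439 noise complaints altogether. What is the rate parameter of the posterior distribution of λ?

Total count: 23 + 22 + 11 + 14 + 5 + 15 + 5 + 21 + 16 = 132.
Total exposure: 6 + 5 + 2 + 3 + 3 + 3 + 1 + 6 + 6 = 35 nights.
After the first batch: Gamma(5 + 132, 9 + 35) = Gamma(137, 44).
Total count 439 over total exposure 30 nights.
After the second batch: Gamma(137 + 439, 44 + 30) = Gamma(576, 74).

74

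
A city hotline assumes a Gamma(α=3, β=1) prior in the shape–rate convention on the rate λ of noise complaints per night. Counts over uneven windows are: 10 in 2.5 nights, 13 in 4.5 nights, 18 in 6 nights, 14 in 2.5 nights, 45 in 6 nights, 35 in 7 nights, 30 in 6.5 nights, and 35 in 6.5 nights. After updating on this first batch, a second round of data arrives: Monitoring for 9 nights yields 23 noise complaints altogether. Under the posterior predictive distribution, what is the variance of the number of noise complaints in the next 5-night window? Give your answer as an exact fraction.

255380/10609

Total count: 10 + 13 + 18 + 14 + 45 + 35 + 30 + 35 = 200.
Total exposure: 2.5 + 4.5 + 6 + 2.5 + 6 + 7 + 6.5 + 6.5 = 41.5 nights.
After the first batch: Gamma(3 + 200, 1 + 41.5) = Gamma(203, 85/2).
Total count 23 over total exposure 9 nights.
After the second batch: Gamma(203 + 23, 85/2 + 9) = Gamma(226, 103/2).
The posterior predictive for a window of length T is Negative Binomial with variance T·α'·(β'+T)/β'² = 5·226·(113/2)/(10609/4) = 255380/10609.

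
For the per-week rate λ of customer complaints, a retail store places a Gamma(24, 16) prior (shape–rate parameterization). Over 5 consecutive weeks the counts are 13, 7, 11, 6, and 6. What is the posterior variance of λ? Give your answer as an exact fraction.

Total count: 13 + 7 + 11 + 6 + 6 = 43.
Total exposure: 5 weeks.
Posterior: α' = 24 + 43 = 67, β' = 16 + 5 = 21.
Posterior variance = α'/β'² = 67/441.

67/441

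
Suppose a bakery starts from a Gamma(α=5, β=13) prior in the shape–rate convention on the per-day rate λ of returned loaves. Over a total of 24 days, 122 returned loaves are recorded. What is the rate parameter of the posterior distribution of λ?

37

Total count 122 over total exposure 24 days.
By Gamma–Poisson conjugacy, the posterior is Gamma(α + Σx, β + Σt) = Gamma(5 + 122, 13 + 24) = Gamma(127, 37).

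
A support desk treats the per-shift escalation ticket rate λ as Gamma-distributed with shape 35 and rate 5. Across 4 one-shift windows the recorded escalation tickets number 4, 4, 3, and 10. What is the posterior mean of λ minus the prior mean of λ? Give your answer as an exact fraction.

Total count: 4 + 4 + 3 + 10 = 21.
Total exposure: 4 shifts.
By Gamma–Poisson conjugacy, the posterior is Gamma(α + Σx, β + Σt) = Gamma(35 + 21, 5 + 4) = Gamma(56, 9).
Posterior mean = 56/9 = 56/9; prior mean = 35/5 = 7. Difference = 56/9 − 7 = -7/9.

-7/9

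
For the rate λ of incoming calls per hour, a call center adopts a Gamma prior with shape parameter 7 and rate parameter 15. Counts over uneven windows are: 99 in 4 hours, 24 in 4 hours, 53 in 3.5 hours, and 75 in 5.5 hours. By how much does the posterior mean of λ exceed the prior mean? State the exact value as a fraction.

Total count: 99 + 24 + 53 + 75 = 251.
Total exposure: 4 + 4 + 3.5 + 5.5 = 17 hours.
The Gamma prior is conjugate for the Poisson rate, so λ | data ~ Gamma(7+251, 15+17) = Gamma(258, 32).
Posterior mean = 258/32 = 129/16; prior mean = 7/15 = 7/15. Difference = 129/16 − 7/15 = 1823/240.

1823/240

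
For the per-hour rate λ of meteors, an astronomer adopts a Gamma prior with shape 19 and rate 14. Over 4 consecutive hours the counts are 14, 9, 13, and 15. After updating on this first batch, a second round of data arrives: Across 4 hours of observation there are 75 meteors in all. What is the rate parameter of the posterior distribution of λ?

Total count: 14 + 9 + 13 + 15 = 51.
Total exposure: 4 hours.
After the first batch: Gamma(19 + 51, 14 + 4) = Gamma(70, 18).
Total count 75 over total exposure 4 hours.
After the second batch: Gamma(70 + 75, 18 + 4) = Gamma(145, 22).

22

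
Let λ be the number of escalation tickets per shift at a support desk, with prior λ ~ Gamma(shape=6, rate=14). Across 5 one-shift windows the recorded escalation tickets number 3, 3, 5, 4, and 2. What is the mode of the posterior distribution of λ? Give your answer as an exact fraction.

22/19

Total count: 3 + 3 + 5 + 4 + 2 = 17.
Total exposure: 5 shifts.
Conjugate update: add total count to the shape and total exposure to the rate, giving Gamma(23, 19).
Posterior mode = (α'−1)/β' = 22/19.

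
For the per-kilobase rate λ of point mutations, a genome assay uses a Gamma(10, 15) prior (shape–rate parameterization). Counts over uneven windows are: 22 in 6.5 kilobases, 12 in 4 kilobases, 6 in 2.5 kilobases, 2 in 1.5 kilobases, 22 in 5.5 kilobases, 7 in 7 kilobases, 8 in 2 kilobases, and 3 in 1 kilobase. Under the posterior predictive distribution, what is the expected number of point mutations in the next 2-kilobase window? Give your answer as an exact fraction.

Total count: 22 + 12 + 6 + 2 + 22 + 7 + 8 + 3 = 82.
Total exposure: 6.5 + 4 + 2.5 + 1.5 + 5.5 + 7 + 2 + 1 = 30 kilobases.
By Gamma–Poisson conjugacy, the posterior is Gamma(α + Σx, β + Σt) = Gamma(10 + 82, 15 + 30) = Gamma(92, 45).
Predictive mean over a 2-kilobase window = T·E[λ|data] = 2·92/45 = 184/45.

184/45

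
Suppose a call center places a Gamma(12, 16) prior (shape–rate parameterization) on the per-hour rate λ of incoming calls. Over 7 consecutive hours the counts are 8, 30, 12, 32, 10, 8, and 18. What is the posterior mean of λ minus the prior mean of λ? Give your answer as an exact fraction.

Total count: 8 + 30 + 12 + 32 + 10 + 8 + 18 = 118.
Total exposure: 7 hours.
Posterior: α' = 12 + 118 = 130, β' = 16 + 7 = 23.
Posterior mean = 130/23 = 130/23; prior mean = 12/16 = 3/4. Difference = 130/23 − 3/4 = 451/92.

451/92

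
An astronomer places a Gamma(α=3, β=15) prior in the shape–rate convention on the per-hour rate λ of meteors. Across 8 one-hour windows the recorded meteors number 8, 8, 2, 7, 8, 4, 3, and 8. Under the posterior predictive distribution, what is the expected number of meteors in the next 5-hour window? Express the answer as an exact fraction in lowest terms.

255/23

Total count: 8 + 8 + 2 + 7 + 8 + 4 + 3 + 8 = 48.
Total exposure: 8 hours.
The Gamma prior is conjugate for the Poisson rate, so λ | data ~ Gamma(3+48, 15+8) = Gamma(51, 23).
Predictive mean over a 5-hour window = T·E[λ|data] = 5·51/23 = 255/23.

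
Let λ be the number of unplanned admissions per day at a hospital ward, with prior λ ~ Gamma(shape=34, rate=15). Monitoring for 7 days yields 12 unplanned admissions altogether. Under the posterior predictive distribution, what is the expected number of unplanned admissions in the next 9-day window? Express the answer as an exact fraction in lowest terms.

Total count 12 over total exposure 7 days.
Gamma(α, β) with Poisson data over total exposure Σt gives posterior Gamma(α+Σx, β+Σt) = Gamma(46, 22).
Predictive mean over a 9-day window = T·E[λ|data] = 9·46/22 = 207/11.

207/11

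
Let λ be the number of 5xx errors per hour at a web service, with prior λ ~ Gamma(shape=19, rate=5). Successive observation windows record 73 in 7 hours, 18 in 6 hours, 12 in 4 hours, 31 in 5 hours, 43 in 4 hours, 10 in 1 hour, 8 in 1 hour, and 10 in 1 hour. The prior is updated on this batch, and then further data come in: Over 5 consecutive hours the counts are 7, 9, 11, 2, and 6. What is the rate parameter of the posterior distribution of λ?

Total count: 73 + 18 + 12 + 31 + 43 + 10 + 8 + 10 = 205.
Total exposure: 7 + 6 + 4 + 5 + 4 + 1 + 1 + 1 = 29 hours.
After the first batch: Gamma(19 + 205, 5 + 29) = Gamma(224, 34).
Total count: 7 + 9 + 11 + 2 + 6 = 35.
Total exposure: 5 hours.
After the second batch: Gamma(224 + 35, 34 + 5) = Gamma(259, 39).

39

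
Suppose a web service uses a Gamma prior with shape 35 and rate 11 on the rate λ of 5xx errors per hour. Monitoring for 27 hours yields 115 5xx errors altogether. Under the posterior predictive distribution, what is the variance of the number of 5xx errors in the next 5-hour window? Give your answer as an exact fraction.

16125/722

Total count 115 over total exposure 27 hours.
Posterior: α' = 35 + 115 = 150, β' = 11 + 27 = 38.
The posterior predictive for a window of length T is Negative Binomial with variance T·α'·(β'+T)/β'² = 5·150·43/1444 = 16125/722.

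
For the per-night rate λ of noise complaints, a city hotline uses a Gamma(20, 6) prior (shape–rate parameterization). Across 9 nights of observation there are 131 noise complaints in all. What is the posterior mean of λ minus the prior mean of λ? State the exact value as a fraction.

Total count 131 over total exposure 9 nights.
Posterior: α' = 20 + 131 = 151, β' = 6 + 9 = 15.
Posterior mean = 151/15 = 151/15; prior mean = 20/6 = 10/3. Difference = 151/15 − 10/3 = 101/15.

101/15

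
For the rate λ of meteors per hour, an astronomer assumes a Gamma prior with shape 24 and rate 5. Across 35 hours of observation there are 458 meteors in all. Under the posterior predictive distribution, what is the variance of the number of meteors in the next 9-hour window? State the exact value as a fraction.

Total count 458 over total exposure 35 hours.
The Gamma prior is conjugate for the Poisson rate, so λ | data ~ Gamma(24+458, 5+35) = Gamma(482, 40).
The posterior predictive for a window of length T is Negative Binomial with variance T·α'·(β'+T)/β'² = 9·482·49/1600 = 106281/800.

106281/800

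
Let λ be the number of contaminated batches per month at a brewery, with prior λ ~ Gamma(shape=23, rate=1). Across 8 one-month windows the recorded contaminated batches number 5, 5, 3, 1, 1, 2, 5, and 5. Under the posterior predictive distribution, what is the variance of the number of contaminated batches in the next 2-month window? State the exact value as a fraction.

1100/81

Total count: 5 + 5 + 3 + 1 + 1 + 2 + 5 + 5 = 27.
Total exposure: 8 months.
By Gamma–Poisson conjugacy, the posterior is Gamma(α + Σx, β + Σt) = Gamma(23 + 27, 1 + 8) = Gamma(50, 9).
The posterior predictive for a window of length T is Negative Binomial with variance T·α'·(β'+T)/β'² = 2·50·11/81 = 1100/81.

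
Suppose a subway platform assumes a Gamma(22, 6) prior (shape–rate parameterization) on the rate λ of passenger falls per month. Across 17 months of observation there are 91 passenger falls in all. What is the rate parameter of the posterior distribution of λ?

Total count 91 over total exposure 17 months.
Conjugate update: add total count to the shape and total exposure to the rate, giving Gamma(113, 23).

23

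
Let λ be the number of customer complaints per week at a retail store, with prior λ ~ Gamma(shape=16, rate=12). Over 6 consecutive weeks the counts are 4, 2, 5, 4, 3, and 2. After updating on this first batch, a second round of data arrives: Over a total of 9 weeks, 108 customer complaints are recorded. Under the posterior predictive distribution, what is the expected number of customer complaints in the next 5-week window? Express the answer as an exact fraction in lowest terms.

80/3

Total count: 4 + 2 + 5 + 4 + 3 + 2 = 20.
Total exposure: 6 weeks.
After the first batch: Gamma(16 + 20, 12 + 6) = Gamma(36, 18).
Total count 108 over total exposure 9 weeks.
After the second batch: Gamma(36 + 108, 18 + 9) = Gamma(144, 27).
Predictive mean over a 5-week window = T·E[λ|data] = 5·144/27 = 80/3.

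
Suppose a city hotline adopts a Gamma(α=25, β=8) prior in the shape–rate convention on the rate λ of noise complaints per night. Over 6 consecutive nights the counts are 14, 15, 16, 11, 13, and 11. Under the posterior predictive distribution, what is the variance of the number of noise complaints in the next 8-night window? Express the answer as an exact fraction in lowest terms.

660/7

Total count: 14 + 15 + 16 + 11 + 13 + 11 = 80.
Total exposure: 6 nights.
The Gamma prior is conjugate for the Poisson rate, so λ | data ~ Gamma(25+80, 8+6) = Gamma(105, 14).
The posterior predictive for a window of length T is Negative Binomial with variance T·α'·(β'+T)/β'² = 8·105·22/196 = 660/7.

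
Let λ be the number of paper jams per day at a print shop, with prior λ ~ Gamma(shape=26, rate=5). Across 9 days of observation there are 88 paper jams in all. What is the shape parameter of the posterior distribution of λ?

114

Total count 88 over total exposure 9 days.
By Gamma–Poisson conjugacy, the posterior is Gamma(α + Σx, β + Σt) = Gamma(26 + 88, 5 + 9) = Gamma(114, 14).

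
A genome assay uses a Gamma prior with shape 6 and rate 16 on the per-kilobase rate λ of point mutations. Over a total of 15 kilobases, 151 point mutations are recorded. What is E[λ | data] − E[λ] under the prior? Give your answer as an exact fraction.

1163/248

Total count 151 over total exposure 15 kilobases.
Gamma(α, β) with Poisson data over total exposure Σt gives posterior Gamma(α+Σx, β+Σt) = Gamma(157, 31).
Posterior mean = 157/31 = 157/31; prior mean = 6/16 = 3/8. Difference = 157/31 − 3/8 = 1163/248.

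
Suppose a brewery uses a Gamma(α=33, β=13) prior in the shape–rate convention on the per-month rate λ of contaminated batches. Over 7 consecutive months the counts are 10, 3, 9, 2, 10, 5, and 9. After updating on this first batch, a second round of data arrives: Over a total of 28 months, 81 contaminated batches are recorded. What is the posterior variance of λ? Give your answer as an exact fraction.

9/128

Total count: 10 + 3 + 9 + 2 + 10 + 5 + 9 = 48.
Total exposure: 7 months.
After the first batch: Gamma(33 + 48, 13 + 7) = Gamma(81, 20).
Total count 81 over total exposure 28 months.
After the second batch: Gamma(81 + 81, 20 + 28) = Gamma(162, 48).
Posterior variance = α'/β'² = 162/2304 = 9/128.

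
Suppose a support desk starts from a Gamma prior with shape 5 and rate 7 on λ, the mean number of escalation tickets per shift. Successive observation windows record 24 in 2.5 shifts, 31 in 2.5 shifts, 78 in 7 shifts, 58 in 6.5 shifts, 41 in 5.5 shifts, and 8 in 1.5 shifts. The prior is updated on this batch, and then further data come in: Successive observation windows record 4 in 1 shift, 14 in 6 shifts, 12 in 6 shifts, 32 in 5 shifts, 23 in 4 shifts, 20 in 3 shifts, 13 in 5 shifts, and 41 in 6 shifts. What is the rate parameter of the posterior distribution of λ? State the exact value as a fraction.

137/2

Total count: 24 + 31 + 78 + 58 + 41 + 8 = 240.
Total exposure: 2.5 + 2.5 + 7 + 6.5 + 5.5 + 1.5 = 25.5 shifts.
After the first batch: Gamma(5 + 240, 7 + 25.5) = Gamma(245, 65/2).
Total count: 4 + 14 + 12 + 32 + 23 + 20 + 13 + 41 = 159.
Total exposure: 1 + 6 + 6 + 5 + 4 + 3 + 5 + 6 = 36 shifts.
After the second batch: Gamma(245 + 159, 65/2 + 36) = Gamma(404, 137/2).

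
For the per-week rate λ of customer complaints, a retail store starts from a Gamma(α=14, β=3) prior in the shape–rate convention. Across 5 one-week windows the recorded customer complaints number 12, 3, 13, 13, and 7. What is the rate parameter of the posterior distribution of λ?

8

Total count: 12 + 3 + 13 + 13 + 7 = 48.
Total exposure: 5 weeks.
Posterior: α' = 14 + 48 = 62, β' = 3 + 5 = 8.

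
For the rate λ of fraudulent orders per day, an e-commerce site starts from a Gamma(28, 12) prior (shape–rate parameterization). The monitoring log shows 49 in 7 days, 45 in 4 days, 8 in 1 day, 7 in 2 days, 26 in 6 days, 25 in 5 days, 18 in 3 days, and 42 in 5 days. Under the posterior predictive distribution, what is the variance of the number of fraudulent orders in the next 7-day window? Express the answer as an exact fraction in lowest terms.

Total count: 49 + 45 + 8 + 7 + 26 + 25 + 18 + 42 = 220.
Total exposure: 7 + 4 + 1 + 2 + 6 + 5 + 3 + 5 = 33 days.
By Gamma–Poisson conjugacy, the posterior is Gamma(α + Σx, β + Σt) = Gamma(28 + 220, 12 + 33) = Gamma(248, 45).
The posterior predictive for a window of length T is Negative Binomial with variance T·α'·(β'+T)/β'² = 7·248·52/2025 = 90272/2025.

90272/2025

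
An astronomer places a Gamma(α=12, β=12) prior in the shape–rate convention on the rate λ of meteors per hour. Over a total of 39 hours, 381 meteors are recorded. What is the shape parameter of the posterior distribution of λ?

Total count 381 over total exposure 39 hours.
Conjugate update: add total count to the shape and total exposure to the rate, giving Gamma(393, 51).

393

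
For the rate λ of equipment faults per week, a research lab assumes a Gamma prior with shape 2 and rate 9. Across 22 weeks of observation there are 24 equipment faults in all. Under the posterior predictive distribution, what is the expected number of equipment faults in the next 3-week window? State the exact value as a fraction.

78/31

Total count 24 over total exposure 22 weeks.
Gamma(α, β) with Poisson data over total exposure Σt gives posterior Gamma(α+Σx, β+Σt) = Gamma(26, 31).
Predictive mean over a 3-week window = T·E[λ|data] = 3·26/31 = 78/31.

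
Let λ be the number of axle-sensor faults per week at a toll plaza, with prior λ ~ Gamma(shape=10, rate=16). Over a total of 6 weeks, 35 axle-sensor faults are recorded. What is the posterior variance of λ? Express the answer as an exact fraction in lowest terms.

45/484

Total count 35 over total exposure 6 weeks.
Gamma(α, β) with Poisson data over total exposure Σt gives posterior Gamma(α+Σx, β+Σt) = Gamma(45, 22).
Posterior variance = α'/β'² = 45/484.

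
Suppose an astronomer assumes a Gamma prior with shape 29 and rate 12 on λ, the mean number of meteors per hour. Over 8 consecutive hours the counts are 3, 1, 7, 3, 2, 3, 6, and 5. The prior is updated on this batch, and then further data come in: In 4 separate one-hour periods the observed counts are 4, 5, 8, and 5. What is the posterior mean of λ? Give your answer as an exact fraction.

27/8

Total count: 3 + 1 + 7 + 3 + 2 + 3 + 6 + 5 = 30.
Total exposure: 8 hours.
After the first batch: Gamma(29 + 30, 12 + 8) = Gamma(59, 20).
Total count: 4 + 5 + 8 + 5 = 22.
Total exposure: 4 hours.
After the second batch: Gamma(59 + 22, 20 + 4) = Gamma(81, 24).
Posterior mean = α'/β' = 81/24 = 27/8.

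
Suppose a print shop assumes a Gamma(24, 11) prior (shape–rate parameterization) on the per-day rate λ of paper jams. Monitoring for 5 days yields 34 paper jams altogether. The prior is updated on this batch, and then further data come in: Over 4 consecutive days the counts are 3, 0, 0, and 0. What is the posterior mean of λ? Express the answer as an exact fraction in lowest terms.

Total count 34 over total exposure 5 days.
After the first batch: Gamma(24 + 34, 11 + 5) = Gamma(58, 16).
Total count: 3 + 0 + 0 + 0 = 3.
Total exposure: 4 days.
After the second batch: Gamma(58 + 3, 16 + 4) = Gamma(61, 20).
Posterior mean = α'/β' = 61/20.

61/20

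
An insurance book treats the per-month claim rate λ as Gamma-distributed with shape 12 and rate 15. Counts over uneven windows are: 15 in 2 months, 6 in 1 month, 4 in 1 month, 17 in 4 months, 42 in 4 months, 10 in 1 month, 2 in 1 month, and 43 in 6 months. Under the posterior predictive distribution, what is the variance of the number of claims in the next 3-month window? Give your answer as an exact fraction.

17214/1225

Total count: 15 + 6 + 4 + 17 + 42 + 10 + 2 + 43 = 139.
Total exposure: 2 + 1 + 1 + 4 + 4 + 1 + 1 + 6 = 20 months.
Gamma(α, β) with Poisson data over total exposure Σt gives posterior Gamma(α+Σx, β+Σt) = Gamma(151, 35).
The posterior predictive for a window of length T is Negative Binomial with variance T·α'·(β'+T)/β'² = 3·151·38/1225 = 17214/1225.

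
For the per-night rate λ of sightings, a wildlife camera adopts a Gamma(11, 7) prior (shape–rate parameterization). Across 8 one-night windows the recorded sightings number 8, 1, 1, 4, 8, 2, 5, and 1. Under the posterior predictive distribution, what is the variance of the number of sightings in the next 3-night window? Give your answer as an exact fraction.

246/25

Total count: 8 + 1 + 1 + 4 + 8 + 2 + 5 + 1 = 30.
Total exposure: 8 nights.
Posterior: α' = 11 + 30 = 41, β' = 7 + 8 = 15.
The posterior predictive for a window of length T is Negative Binomial with variance T·α'·(β'+T)/β'² = 3·41·18/225 = 246/25.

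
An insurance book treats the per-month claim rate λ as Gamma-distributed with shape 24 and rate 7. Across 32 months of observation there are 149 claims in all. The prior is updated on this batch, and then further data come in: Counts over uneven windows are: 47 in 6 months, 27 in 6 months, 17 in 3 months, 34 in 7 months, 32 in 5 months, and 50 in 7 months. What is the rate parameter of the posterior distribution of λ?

Total count 149 over total exposure 32 months.
After the first batch: Gamma(24 + 149, 7 + 32) = Gamma(173, 39).
Total count: 47 + 27 + 17 + 34 + 32 + 50 = 207.
Total exposure: 6 + 6 + 3 + 7 + 5 + 7 = 34 months.
After the second batch: Gamma(173 + 207, 39 + 34) = Gamma(380, 73).

73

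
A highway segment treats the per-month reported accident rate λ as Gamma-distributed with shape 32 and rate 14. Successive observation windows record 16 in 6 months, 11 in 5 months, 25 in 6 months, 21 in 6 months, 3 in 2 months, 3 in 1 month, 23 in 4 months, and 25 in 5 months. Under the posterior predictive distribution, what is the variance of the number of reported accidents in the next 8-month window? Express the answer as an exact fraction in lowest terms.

72504/2401

Total count: 16 + 11 + 25 + 21 + 3 + 3 + 23 + 25 = 127.
Total exposure: 6 + 5 + 6 + 6 + 2 + 1 + 4 + 5 = 35 months.
By Gamma–Poisson conjugacy, the posterior is Gamma(α + Σx, β + Σt) = Gamma(32 + 127, 14 + 35) = Gamma(159, 49).
The posterior predictive for a window of length T is Negative Binomial with variance T·α'·(β'+T)/β'² = 8·159·57/2401 = 72504/2401.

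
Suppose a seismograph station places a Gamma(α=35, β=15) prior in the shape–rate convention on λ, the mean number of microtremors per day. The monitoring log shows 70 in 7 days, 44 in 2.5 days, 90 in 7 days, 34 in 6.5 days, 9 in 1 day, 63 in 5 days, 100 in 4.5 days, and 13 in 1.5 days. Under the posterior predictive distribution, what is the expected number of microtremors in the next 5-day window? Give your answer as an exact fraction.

229/5

Total count: 70 + 44 + 90 + 34 + 9 + 63 + 100 + 13 = 423.
Total exposure: 7 + 2.5 + 7 + 6.5 + 1 + 5 + 4.5 + 1.5 = 35 days.
By Gamma–Poisson conjugacy, the posterior is Gamma(α + Σx, β + Σt) = Gamma(35 + 423, 15 + 35) = Gamma(458, 50).
Predictive mean over a 5-day window = T·E[λ|data] = 5·458/50 = 229/5.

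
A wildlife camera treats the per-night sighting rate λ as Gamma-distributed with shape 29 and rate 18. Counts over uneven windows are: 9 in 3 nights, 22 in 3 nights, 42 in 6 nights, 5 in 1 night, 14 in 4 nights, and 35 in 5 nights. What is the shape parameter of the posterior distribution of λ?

Total count: 9 + 22 + 42 + 5 + 14 + 35 = 127.
Total exposure: 3 + 3 + 6 + 1 + 4 + 5 = 22 nights.
The Gamma prior is conjugate for the Poisson rate, so λ | data ~ Gamma(29+127, 18+22) = Gamma(156, 40).

156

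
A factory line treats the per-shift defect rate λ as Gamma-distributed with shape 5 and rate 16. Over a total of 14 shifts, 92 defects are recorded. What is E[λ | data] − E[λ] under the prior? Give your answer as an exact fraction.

701/240

Total count 92 over total exposure 14 shifts.
Conjugate update: add total count to the shape and total exposure to the rate, giving Gamma(97, 30).
Posterior mean = 97/30 = 97/30; prior mean = 5/16 = 5/16. Difference = 97/30 − 5/16 = 701/240.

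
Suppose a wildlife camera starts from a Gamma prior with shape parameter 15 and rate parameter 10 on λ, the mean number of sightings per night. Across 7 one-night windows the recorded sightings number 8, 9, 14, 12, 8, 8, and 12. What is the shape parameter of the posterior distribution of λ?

Total count: 8 + 9 + 14 + 12 + 8 + 8 + 12 = 71.
Total exposure: 7 nights.
Posterior: α' = 15 + 71 = 86, β' = 10 + 7 = 17.

86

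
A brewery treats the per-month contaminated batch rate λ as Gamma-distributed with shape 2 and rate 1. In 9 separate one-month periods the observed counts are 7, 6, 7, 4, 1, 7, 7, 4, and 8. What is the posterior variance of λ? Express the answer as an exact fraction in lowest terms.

Total count: 7 + 6 + 7 + 4 + 1 + 7 + 7 + 4 + 8 = 51.
Total exposure: 9 months.
Posterior: α' = 2 + 51 = 53, β' = 1 + 9 = 10.
Posterior variance = α'/β'² = 53/100.

53/100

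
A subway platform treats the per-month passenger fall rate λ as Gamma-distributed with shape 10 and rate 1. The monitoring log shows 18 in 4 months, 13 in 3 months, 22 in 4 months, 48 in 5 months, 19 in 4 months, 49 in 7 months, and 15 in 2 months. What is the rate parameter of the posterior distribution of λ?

30

Total count: 18 + 13 + 22 + 48 + 19 + 49 + 15 = 184.
Total exposure: 4 + 3 + 4 + 5 + 4 + 7 + 2 = 29 months.
The Gamma prior is conjugate for the Poisson rate, so λ | data ~ Gamma(10+184, 1+29) = Gamma(194, 30).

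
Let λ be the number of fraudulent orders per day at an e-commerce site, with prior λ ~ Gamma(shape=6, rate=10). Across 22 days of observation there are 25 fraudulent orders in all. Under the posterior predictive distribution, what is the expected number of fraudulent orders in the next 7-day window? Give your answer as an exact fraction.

Total count 25 over total exposure 22 days.
Gamma(α, β) with Poisson data over total exposure Σt gives posterior Gamma(α+Σx, β+Σt) = Gamma(31, 32).
Predictive mean over a 7-day window = T·E[λ|data] = 7·31/32 = 217/32.

217/32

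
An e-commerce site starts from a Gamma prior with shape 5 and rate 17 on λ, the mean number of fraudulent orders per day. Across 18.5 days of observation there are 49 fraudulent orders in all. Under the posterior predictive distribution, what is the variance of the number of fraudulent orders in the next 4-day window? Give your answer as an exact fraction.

34128/5041

Total count 49 over total exposure 18.5 days.
Conjugate update: add total count to the shape and total exposure to the rate, giving Gamma(54, 71/2).
The posterior predictive for a window of length T is Negative Binomial with variance T·α'·(β'+T)/β'² = 4·54·(79/2)/(5041/4) = 34128/5041.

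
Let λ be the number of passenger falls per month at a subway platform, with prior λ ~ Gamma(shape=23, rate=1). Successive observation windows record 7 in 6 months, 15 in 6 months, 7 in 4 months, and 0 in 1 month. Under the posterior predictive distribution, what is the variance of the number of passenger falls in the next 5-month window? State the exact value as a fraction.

1495/81

Total count: 7 + 15 + 7 + 0 = 29.
Total exposure: 6 + 6 + 4 + 1 = 17 months.
Gamma(α, β) with Poisson data over total exposure Σt gives posterior Gamma(α+Σx, β+Σt) = Gamma(52, 18).
The posterior predictive for a window of length T is Negative Binomial with variance T·α'·(β'+T)/β'² = 5·52·23/324 = 1495/81.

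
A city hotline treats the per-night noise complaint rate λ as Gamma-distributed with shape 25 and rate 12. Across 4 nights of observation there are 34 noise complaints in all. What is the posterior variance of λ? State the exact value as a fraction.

59/256

Total count 34 over total exposure 4 nights.
Gamma(α, β) with Poisson data over total exposure Σt gives posterior Gamma(α+Σx, β+Σt) = Gamma(59, 16).
Posterior variance = α'/β'² = 59/256.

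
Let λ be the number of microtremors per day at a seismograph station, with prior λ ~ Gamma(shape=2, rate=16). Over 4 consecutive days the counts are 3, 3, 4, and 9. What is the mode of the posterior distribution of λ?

1

Total count: 3 + 3 + 4 + 9 = 19.
Total exposure: 4 days.
By Gamma–Poisson conjugacy, the posterior is Gamma(α + Σx, β + Σt) = Gamma(2 + 19, 16 + 4) = Gamma(21, 20).
Posterior mode = (α'−1)/β' = 20/20 = 1.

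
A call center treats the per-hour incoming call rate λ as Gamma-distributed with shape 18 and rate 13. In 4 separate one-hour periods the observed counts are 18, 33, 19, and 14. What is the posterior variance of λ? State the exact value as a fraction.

Total count: 18 + 33 + 19 + 14 = 84.
Total exposure: 4 hours.
The Gamma prior is conjugate for the Poisson rate, so λ | data ~ Gamma(18+84, 13+4) = Gamma(102, 17).
Posterior variance = α'/β'² = 102/289 = 6/17.

6/17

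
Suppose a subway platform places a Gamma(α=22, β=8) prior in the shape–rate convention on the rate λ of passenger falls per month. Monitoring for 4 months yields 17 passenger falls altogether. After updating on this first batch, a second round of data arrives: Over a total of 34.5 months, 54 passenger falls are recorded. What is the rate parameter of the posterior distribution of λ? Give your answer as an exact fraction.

Total count 17 over total exposure 4 months.
After the first batch: Gamma(22 + 17, 8 + 4) = Gamma(39, 12).
Total count 54 over total exposure 34.5 months.
After the second batch: Gamma(39 + 54, 12 + 34.5) = Gamma(93, 93/2).

93/2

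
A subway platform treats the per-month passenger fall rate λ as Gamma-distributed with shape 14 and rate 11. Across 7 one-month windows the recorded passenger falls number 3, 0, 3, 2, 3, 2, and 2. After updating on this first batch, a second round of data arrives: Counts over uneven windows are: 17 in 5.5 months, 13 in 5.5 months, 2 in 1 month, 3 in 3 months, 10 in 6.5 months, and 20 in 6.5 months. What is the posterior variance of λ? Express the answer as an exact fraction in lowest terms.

47/1058

Total count: 3 + 0 + 3 + 2 + 3 + 2 + 2 = 15.
Total exposure: 7 months.
After the first batch: Gamma(14 + 15, 11 + 7) = Gamma(29, 18).
Total count: 17 + 13 + 2 + 3 + 10 + 20 = 65.
Total exposure: 5.5 + 5.5 + 1 + 3 + 6.5 + 6.5 = 28 months.
After the second batch: Gamma(29 + 65, 18 + 28) = Gamma(94, 46).
Posterior variance = α'/β'² = 94/2116 = 47/1058.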